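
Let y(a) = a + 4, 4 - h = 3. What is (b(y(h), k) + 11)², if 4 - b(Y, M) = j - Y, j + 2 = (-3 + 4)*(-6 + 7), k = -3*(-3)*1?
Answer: 441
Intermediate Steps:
h = 1 (h = 4 - 1*3 = 4 - 3 = 1)
y(a) = 4 + a
k = 9 (k = 9*1 = 9)
j = -1 (j = -2 + (-3 + 4)*(-6 + 7) = -2 + 1*1 = -2 + 1 = -1)
b(Y, M) = 5 + Y (b(Y, M) = 4 - (-1 - Y) = 4 + (1 + Y) = 5 + Y)
(b(y(h), k) + 11)² = ((5 + (4 + 1)) + 11)² = ((5 + 5) + 11)² = (10 + 11)² = 21² = 441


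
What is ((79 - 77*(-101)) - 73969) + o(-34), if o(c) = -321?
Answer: -66434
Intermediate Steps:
((79 - 77*(-101)) - 73969) + o(-34) = ((79 - 77*(-101)) - 73969) - 321 = ((79 + 7777) - 73969) - 321 = (7856 - 73969) - 321 = -66113 - 321 = -66434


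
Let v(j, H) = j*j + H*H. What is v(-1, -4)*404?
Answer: 6868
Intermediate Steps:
v(j, H) = H² + j² (v(j, H) = j² + H² = H² + j²)
v(-1, -4)*404 = ((-4)² + (-1)²)*404 = (16 + 1)*404 = 17*404 = 6868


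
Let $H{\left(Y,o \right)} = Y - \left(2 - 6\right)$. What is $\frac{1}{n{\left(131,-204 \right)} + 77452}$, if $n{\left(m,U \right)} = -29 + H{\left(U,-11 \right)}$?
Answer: $\frac{1}{77223} \approx 1.295 \cdot 10^{-5}$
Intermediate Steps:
$H{\left(Y,o \right)} = 4 + Y$ ($H{\left(Y,o \right)} = Y - \left(2 - 6\right) = Y - -4 = Y + 4 = 4 + Y$)
$n{\left(m,U \right)} = -25 + U$ ($n{\left(m,U \right)} = -29 + \left(4 + U\right) = -25 + U$)
$\frac{1}{n{\left(131,-204 \right)} + 77452} = \frac{1}{\left(-25 - 204\right) + 77452} = \frac{1}{-229 + 77452} = \frac{1}{77223}$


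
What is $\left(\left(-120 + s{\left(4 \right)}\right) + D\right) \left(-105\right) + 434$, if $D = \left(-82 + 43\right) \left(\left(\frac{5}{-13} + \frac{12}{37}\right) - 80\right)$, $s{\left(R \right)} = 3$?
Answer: $- \frac{11659732}{37} \approx -3.1513 \cdot 10^{5}$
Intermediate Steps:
$D = \frac{115527}{37}$ ($D = - 39 \left(\left(5 \left(- \frac{1}{13}\right) + 12 \cdot \frac{1}{37}\right) - 80\right) = - 39 \left(\left(- \frac{5}{13} + \frac{12}{37}\right) - 80\right) = - 39 \left(- \frac{29}{481} - 80\right) = \left(-39\right) \left(- \frac{38509}{481}\right) = \frac{115527}{37} \approx 3122.4$)
$\left(\left(-120 + s{\left(4 \right)}\right) + D\right) \left(-105\right) + 434 = \left(\left(-120 + 3\right) + \frac{115527}{37}\right) \left(-105\right) + 434 = \left(-117 + \frac{115527}{37}\right) \left(-105\right) + 434 = \frac{111198}{37} \left(-105\right) + 434 = - \frac{11675790}{37} + 434 = - \frac{11659732}{37}$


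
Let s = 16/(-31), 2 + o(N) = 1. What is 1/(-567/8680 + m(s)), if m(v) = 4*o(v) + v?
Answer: -1240/5681 ≈ -0.21827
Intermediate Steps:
o(N) = -1 (o(N) = -2 + 1 = -1)
s = -16/31 (s = 16*(-1/31) = -16/31 ≈ -0.51613)
m(v) = -4 + v (m(v) = 4*(-1) + v = -4 + v)
1/(-567/8680 + m(s)) = 1/(-567/8680 + (-4 - 16/31)) = 1/(-567*1/8680 - 140/31) = 1/(-81/1240 - 140/31) = 1/(-5681/1240) = -1240/5681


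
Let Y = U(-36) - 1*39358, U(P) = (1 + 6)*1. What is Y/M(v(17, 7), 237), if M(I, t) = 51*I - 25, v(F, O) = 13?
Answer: -39351/638 ≈ -61.679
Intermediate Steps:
U(P) = 7 (U(P) = 7*1 = 7)
M(I, t) = -25 + 51*I
Y = -39351 (Y = 7 - 1*39358 = 7 - 39358 = -39351)
Y/M(v(17, 7), 237) = -39351/(-25 + 51*13) = -39351/(-25 + 663) = -39351/638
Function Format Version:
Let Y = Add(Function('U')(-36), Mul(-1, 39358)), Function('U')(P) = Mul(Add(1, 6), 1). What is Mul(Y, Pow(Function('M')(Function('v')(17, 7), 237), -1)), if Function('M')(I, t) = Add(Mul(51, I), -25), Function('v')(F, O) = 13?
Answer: Rational(-39351, 638) ≈ -61.679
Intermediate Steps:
Function('U')(P) = 7 (Function('U')(P) = Mul(7, 1) = 7)
Function('M')(I, t) = Add(-25, Mul(51, I))
Y = -39351 (Y = Add(7, Mul(-1, 39358)) = Add(7, -39358) = -39351)
Mul(Y, Pow(Function('M')(Function('v')(17, 7), 237), -1)) = Mul(-39351, Pow(Add(-25, Mul(51, 13)), -1)) = Mul(-39351, Pow(Add(-25, 663), -1)) = Mul(-39351, Pow(638, -1)) = Mul(-39351, Rational(1, 638)) = Rational(-39351, 638)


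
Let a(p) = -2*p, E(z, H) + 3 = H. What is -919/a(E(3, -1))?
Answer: -919/8 ≈ -114.88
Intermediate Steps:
E(z, H) = -3 + H
-919/a(E(3, -1)) = -919*(-1/(2*(-3 - 1))) = -919/((-2*(-4))) = -919/8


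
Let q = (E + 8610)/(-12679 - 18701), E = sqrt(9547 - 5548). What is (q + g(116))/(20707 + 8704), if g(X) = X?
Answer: 121049/30763906 - sqrt(3999)/922917180 ≈ 0.0039347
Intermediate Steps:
E = sqrt(3999) ≈ 63.238
q = -287/1046 - sqrt(3999)/31380 (q = (sqrt(3999) + 8610)/(-12679 - 18701) = (8610 + sqrt(3999))/(-31380) = (8610 + sqrt(3999))*(-1/31380) = -287/1046 - sqrt(3999)/31380 ≈ -0.27639)
(q + g(116))/(20707 + 8704) = ((-287/1046 - sqrt(3999)/31380) + 116)/(20707 + 8704) = (121049/1046 - sqrt(3999)/31380)/29411 = (121049/1046 - sqrt(3999)/31380)*(1/29411) = 121049/30763906 - sqrt(3999)/922917180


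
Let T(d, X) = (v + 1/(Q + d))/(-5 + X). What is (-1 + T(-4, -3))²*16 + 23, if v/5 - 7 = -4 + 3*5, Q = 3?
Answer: 9501/4 ≈ 2375.3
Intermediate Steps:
v = 90 (v = 35 + 5*(-4 + 3*5) = 35 + 5*(-4 + 15) = 35 + 5*11 = 35 + 55 = 90)
T(d, X) = (90 + 1/(3 + d))/(-5 + X)
(-1 + T(-4, -3))²*16 + 23 = (-1 + (271 + 90*(-4))/(-15 - 5*(-4) + 3*(-3) - 3*(-4)))²*16 + 23 = (-1 + (271 - 360)/(-15 + 20 - 9 + 12))²*16 + 23 = (-1 - 89/8)²*16 + 23 = (-97/8)²*16 + 23 = (9409/64)*16 + 23 = 9409/4 + 23 = 9501/4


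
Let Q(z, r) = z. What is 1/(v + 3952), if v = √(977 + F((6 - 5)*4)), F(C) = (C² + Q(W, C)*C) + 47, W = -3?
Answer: 988/3904319 - √257/7808638 ≈ 0.00025100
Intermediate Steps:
F(C) = 47 + C² - 3*C (F(C) = (C² - 3*C) + 47 = 47 + C² - 3*C)
v = 2*√257 (v = √(977 + (47 + ((6 - 5)*4)² - 3*(6 - 5)*4)) = √(977 + (47 + (1*4)² - 3*4)) = √(977 + (47 + 4² - 3*4)) = √(977 + (47 + 16 - 12)) = √(977 + 51) = √1028 = 2*√257 ≈ 32.062)
1/(v + 3952) = 1/(2*√257 + 3952) = 1/(3952 + 2*√257)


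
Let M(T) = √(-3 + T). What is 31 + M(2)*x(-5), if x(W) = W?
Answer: 31 - 5*I ≈ 31.0 - 5.0*I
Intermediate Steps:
31 + M(2)*x(-5) = 31 + √(-3 + 2)*(-5) = 31 + √(-1)*(-5) = 31 + I*(-5) = 31 - 5*I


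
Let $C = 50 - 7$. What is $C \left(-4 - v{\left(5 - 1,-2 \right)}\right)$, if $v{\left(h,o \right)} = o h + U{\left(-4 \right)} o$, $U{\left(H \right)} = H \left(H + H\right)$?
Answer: $2924$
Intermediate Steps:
$U{\left(H \right)} = 2 H^{2}$ ($U{\left(H \right)} = H 2 H = 2 H^{2}$)
$v{\left(h,o \right)} = 32 o + h o$ ($v{\left(h,o \right)} = o h + 2 \left(-4\right)^{2} o = h o + 2 \cdot 16 o = h o + 32 o = 32 o + h o$)
$C = 43$ ($C = 50 - 7 = 43$)
$C \left(-4 - v{\left(5 - 1,-2 \right)}\right) = 43 \left(-4 - - 2 \left(32 + \left(5 - 1\right)\right)\right) = 43 \left(-4 - - 2 \left(32 + 4\right)\right) = 43 \left(-4 - \left(-2\right) 36\right) = 43 \left(-4 - -72\right) = 43 \left(-4 + 72\right) = 43 \cdot 68 = 2924$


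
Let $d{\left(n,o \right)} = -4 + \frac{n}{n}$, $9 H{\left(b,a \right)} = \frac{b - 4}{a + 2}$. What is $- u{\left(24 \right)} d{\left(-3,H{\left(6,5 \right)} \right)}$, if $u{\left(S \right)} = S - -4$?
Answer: $84$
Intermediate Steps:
$u{\left(S \right)} = 4 + S$ ($u{\left(S \right)} = S + 4 = 4 + S$)
$H{\left(b,a \right)} = \frac{-4 + b}{9 \left(2 + a\right)}$ ($H{\left(b,a \right)} = \frac{\left(b - 4\right) \frac{1}{a + 2}}{9} = \frac{\left(-4 + b\right) \frac{1}{2 + a}}{9} = \frac{\frac{1}{2 + a} \left(-4 + b\right)}{9} = \frac{-4 + b}{9 \left(2 + a\right)}$)
$d{\left(n,o \right)} = -3$ ($d{\left(n,o \right)} = -4 + 1 = -3$)
$- u{\left(24 \right)} d{\left(-3,H{\left(6,5 \right)} \right)} = - (4 + 24) \left(-3\right) = \left(-1\right) 28 \left(-3\right) = \left(-28\right) \left(-3\right) = 84$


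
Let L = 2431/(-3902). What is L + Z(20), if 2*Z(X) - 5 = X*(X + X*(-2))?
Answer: -386538/1951 ≈ -198.12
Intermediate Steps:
Z(X) = 5/2 - X²/2 (Z(X) = 5/2 + (X*(X + X*(-2)))/2 = 5/2 + (X*(X - 2*X))/2 = 5/2 + (X*(-X))/2 = 5/2 + (-X²)/2 = 5/2 - X²/2)
L = -2431/3902 (L = 2431*(-1/3902) = -2431/3902 ≈ -0.62301)
L + Z(20) = -2431/3902 + (5/2 - ½*20²) = -2431/3902 + (5/2 - ½*400) = -2431/3902 + (5/2 - 200) = -2431/3902 - 395/2 = -386538/1951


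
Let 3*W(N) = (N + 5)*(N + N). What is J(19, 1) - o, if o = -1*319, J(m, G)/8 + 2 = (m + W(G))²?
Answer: 4535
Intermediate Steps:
W(N) = 2*N*(5 + N)/3 (W(N) = ((N + 5)*(N + N))/3 = ((5 + N)*(2*N))/3 = (2*N*(5 + N))/3 = 2*N*(5 + N)/3)
J(m, G) = -16 + 8*(m + 2*G*(5 + G)/3)²
o = -319
J(19, 1) - o = (-16 + 8*(3*19 + 2*1*(5 + 1))²/9) - 1*(-319) = (-16 + 8*(57 + 2*1*6)²/9) + 319 = (-16 + 8*(57 + 12)²/9) + 319 = (-16 + (8/9)*69²) + 319 = (-16 + (8/9)*4761) + 319 = (-16 + 4232) + 319 = 4216 + 319 = 4535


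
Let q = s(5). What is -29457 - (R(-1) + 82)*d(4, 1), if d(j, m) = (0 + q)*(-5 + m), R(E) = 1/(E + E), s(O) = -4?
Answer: -30761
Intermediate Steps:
q = -4
R(E) = 1/(2*E)
d(j, m) = 20 - 4*m (d(j, m) = (0 - 4)*(-5 + m) = -4*(-5 + m) = 20 - 4*m)
-29457 - (R(-1) + 82)*d(4, 1) = -29457 - ((½)/(-1) + 82)*(20 - 4*1) = -29457 - ((½)*(-1) + 82)*(20 - 4) = -29457 - (-½ + 82)*16 = -29457 - 163*16/2 = -29457 - 1*1304 = -29457 - 1304 = -30761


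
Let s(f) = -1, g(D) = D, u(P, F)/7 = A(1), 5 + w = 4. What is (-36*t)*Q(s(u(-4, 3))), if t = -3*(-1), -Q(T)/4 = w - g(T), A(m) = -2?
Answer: 0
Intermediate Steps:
w = -1 (w = -5 + 4 = -1)
u(P, F) = -14 (u(P, F) = 7*(-2) = -14)
Q(T) = 4 + 4*T (Q(T) = -4*(-1 - T) = 4 + 4*T)
t = 3
(-36*t)*Q(s(u(-4, 3))) = (-36*3)*(4 + 4*(-1)) = -108*(4 - 4) = -108*0 = 0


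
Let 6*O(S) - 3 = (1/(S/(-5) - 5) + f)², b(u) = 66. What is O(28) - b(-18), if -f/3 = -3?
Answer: -881153/16854 ≈ -52.282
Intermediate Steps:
f = 9 (f = -3*(-3) = 9)
O(S) = ½ + (9 + 1/(-5 - S/5))²/6 (O(S) = ½ + (1/(S/(-5) - 5) + 9)²/6 = ½ + (1/(S*(-⅕) - 5) + 9)²/6 = ½ + (1/(-S/5 - 5) + 9)²/6 = ½ + (1/(-5 - S/5) + 9)²/6 = ½ + (9 + 1/(-5 - S/5))²/6)
O(28) - b(-18) = (½ + (220 + 9*28)²/(6*(25 + 28)²)) - 1*66 = (½ + (⅙)*(220 + 252)²/53²) - 66 = (½ + (⅙)*(1/2809)*472²) - 66 = (½ + (⅙)*(1/2809)*222784) - 66 = (½ + 111392/8427) - 66 = 231211/16854 - 66 = -881153/16854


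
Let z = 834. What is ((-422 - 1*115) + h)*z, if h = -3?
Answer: -450360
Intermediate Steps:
((-422 - 1*115) + h)*z = ((-422 - 1*115) - 3)*834 = ((-422 - 115) - 3)*834 = (-537 - 3)*834 = -540*834 = -450360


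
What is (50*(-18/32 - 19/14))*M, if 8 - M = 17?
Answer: 48375/56 ≈ 863.84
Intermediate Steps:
M = -9 (M = 8 - 1*17 = 8 - 17 = -9)
(50*(-18/32 - 19/14))*M = (50*(-18/32 - 19/14))*(-9) = (50*(-18*1/32 - 19*1/14))*(-9) = (50*(-9/16 - 19/14))*(-9) = (50*(-215/112))*(-9) = -5375/56*(-9) = 48375/56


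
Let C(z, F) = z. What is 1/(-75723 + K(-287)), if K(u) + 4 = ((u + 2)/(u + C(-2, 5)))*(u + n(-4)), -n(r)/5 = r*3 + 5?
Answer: -289/21956923 ≈ -1.3162e-5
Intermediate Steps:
n(r) = -25 - 15*r (n(r) = -5*(r*3 + 5) = -5*(3*r + 5) = -5*(5 + 3*r) = -25 - 15*r)
K(u) = -4 + (2 + u)*(35 + u)/(-2 + u) (K(u) = -4 + ((u + 2)/(u - 2))*(u + (-25 - 15*(-4))) = -4 + ((2 + u)/(-2 + u))*(u + (-25 + 60)) = -4 + ((2 + u)/(-2 + u))*(u + 35) = -4 + ((2 + u)/(-2 + u))*(35 + u) = -4 + (2 + u)*(35 + u)/(-2 + u))
1/(-75723 + K(-287)) = 1/(-75723 + (78 + (-287)**2 + 33*(-287))/(-2 - 287)) = 1/(-75723 + (78 + 82369 - 9471)/(-289)) = 1/(-75723 - 1/289*72976) = 1/(-75723 - 72976/289) = 1/(-21956923/289) = -289/21956923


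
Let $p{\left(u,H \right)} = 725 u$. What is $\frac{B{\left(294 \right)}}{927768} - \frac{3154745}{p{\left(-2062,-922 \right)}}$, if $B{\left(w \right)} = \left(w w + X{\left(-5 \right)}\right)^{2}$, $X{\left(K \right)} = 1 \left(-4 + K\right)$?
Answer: $\frac{12838672128733}{1594214680} \approx 8053.3$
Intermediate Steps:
$X{\left(K \right)} = -4 + K$
$B{\left(w \right)} = \left(-9 + w^{2}\right)^{2}$ ($B{\left(w \right)} = \left(w w - 9\right)^{2} = \left(w^{2} - 9\right)^{2} = \left(-9 + w^{2}\right)^{2}$)
$\frac{B{\left(294 \right)}}{927768} - \frac{3154745}{p{\left(-2062,-922 \right)}} = \frac{\left(-9 + 294^{2}\right)^{2}}{927768} - \frac{3154745}{725 \left(-2062\right)} = \left(-9 + 86436\right)^{2} \cdot \frac{1}{927768} - \frac{3154745}{-1494950} = 86427^{2} \cdot \frac{1}{927768} - - \frac{630949}{298990} = 7469626329 \cdot \frac{1}{927768} + \frac{630949}{298990} = \frac{2489875443}{309256} + \frac{630949}{298990} = \frac{12838672128733}{1594214680}$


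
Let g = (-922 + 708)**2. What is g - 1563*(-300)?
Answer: 514696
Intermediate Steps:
g = 45796 (g = (-214)**2 = 45796)
g - 1563*(-300) = 45796 - 1563*(-300) = 45796 + 468900 = 514696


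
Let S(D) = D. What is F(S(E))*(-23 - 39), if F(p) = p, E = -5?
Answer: 310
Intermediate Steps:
F(S(E))*(-23 - 39) = -5*(-23 - 39) = -5*(-62) = 310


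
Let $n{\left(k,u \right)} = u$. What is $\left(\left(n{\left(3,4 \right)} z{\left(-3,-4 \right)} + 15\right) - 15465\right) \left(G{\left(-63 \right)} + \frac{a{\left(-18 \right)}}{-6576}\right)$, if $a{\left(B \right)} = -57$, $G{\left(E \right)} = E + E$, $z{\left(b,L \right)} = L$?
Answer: $\frac{2135645809}{1096} \approx 1.9486 \cdot 10^{6}$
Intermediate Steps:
$G{\left(E \right)} = 2 E$
$\left(\left(n{\left(3,4 \right)} z{\left(-3,-4 \right)} + 15\right) - 15465\right) \left(G{\left(-63 \right)} + \frac{a{\left(-18 \right)}}{-6576}\right) = \left(\left(4 \left(-4\right) + 15\right) - 15465\right) \left(2 \left(-63\right) - \frac{57}{-6576}\right) = \left(\left(-16 + 15\right) - 15465\right) \left(-126 - - \frac{19}{2192}\right) = \left(-1 - 15465\right) \left(-126 + \frac{19}{2192}\right) = \left(-15466\right) \left(- \frac{276173}{2192}\right) = \frac{2135645809}{1096}$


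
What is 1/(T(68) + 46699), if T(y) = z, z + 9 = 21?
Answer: 1/46711 ≈ 2.1408e-5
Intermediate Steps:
z = 12 (z = -9 + 21 = 12)
T(y) = 12
1/(T(68) + 46699) = 1/(12 + 46699) = 1/46711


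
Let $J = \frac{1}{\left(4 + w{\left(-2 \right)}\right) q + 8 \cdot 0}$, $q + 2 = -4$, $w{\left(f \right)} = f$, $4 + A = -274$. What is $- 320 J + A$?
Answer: $- \frac{754}{3} \approx -251.33$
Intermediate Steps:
$A = -278$ ($A = -4 - 274 = -278$)
$q = -6$ ($q = -2 - 4 = -6$)
$J = - \frac{1}{12}$ ($J = \frac{1}{\left(4 - 2\right) \left(-6\right) + 8 \cdot 0} = \frac{1}{2 \left(-6\right) + 0} = \frac{1}{-12 + 0} = \frac{1}{-12} = - \frac{1}{12} \approx -0.083333$)
$- 320 J + A = \left(-320\right) \left(- \frac{1}{12}\right) - 278 = \frac{80}{3} - 278 = - \frac{754}{3}$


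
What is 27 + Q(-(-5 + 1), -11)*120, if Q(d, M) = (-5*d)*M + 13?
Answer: 27987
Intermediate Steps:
Q(d, M) = 13 - 5*M*d (Q(d, M) = -5*M*d + 13 = 13 - 5*M*d)
27 + Q(-(-5 + 1), -11)*120 = 27 + (13 - 5*(-11)*(-(-5 + 1)))*120 = 27 + (13 - 5*(-11)*(-1*(-4)))*120 = 27 + (13 - 5*(-11)*4)*120 = 27 + (13 + 220)*120 = 27 + 233*120 = 27 + 27960 = 27987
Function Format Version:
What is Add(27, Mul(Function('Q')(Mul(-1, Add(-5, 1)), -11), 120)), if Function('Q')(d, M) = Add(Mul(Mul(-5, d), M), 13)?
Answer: 27987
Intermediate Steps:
Function('Q')(d, M) = Add(13, Mul(-5, M, d)) (Function('Q')(d, M) = Add(Mul(-5, M, d), 13) = Add(13, Mul(-5, M, d)))
Add(27, Mul(Function('Q')(Mul(-1, Add(-5, 1)), -11), 120)) = Add(27, Mul(Add(13, Mul(-5, -11, Mul(-1, Add(-5, 1)))), 120)) = Add(27, Mul(Add(13, Mul(-5, -11, Mul(-1, -4))), 120)) = Add(27, Mul(Add(13, Mul(-5, -11, 4)), 120)) = Add(27, Mul(Add(13, 220), 120)) = Add(27, Mul(233, 120)) = Add(27, 27960) = 27987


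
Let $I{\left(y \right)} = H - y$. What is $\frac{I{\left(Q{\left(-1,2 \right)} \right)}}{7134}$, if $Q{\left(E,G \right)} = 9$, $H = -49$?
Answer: $- \frac{1}{123} \approx -0.0081301$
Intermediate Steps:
$I{\left(y \right)} = -49 - y$
$\frac{I{\left(Q{\left(-1,2 \right)} \right)}}{7134} = \frac{-49 - 9}{7134} = \left(-49 - 9\right) \frac{1}{7134} = \left(-58\right) \frac{1}{7134} = - \frac{1}{123}$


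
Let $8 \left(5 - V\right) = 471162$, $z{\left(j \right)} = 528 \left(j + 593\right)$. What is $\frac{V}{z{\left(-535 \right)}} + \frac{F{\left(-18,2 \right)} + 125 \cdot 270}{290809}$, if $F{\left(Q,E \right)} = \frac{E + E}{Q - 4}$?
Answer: $- \frac{5851731011}{3238449024} \approx -1.807$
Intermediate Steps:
$z{\left(j \right)} = 313104 + 528 j$ ($z{\left(j \right)} = 528 \left(593 + j\right) = 313104 + 528 j$)
$V = - \frac{235561}{4}$ ($V = 5 - \frac{235581}{4} = - \frac{235561}{4} \approx -58890.0$)
$F{\left(Q,E \right)} = \frac{2 E}{-4 + Q}$
$\frac{V}{z{\left(-535 \right)}} + \frac{F{\left(-18,2 \right)} + 125 \cdot 270}{290809} = - \frac{235561}{4 \left(313104 + 528 \left(-535\right)\right)} + \frac{2 \cdot 2 \frac{1}{-4 - 18} + 125 \cdot 270}{290809} = - \frac{235561}{4 \left(313104 - 282480\right)} + \left(2 \cdot 2 \frac{1}{-22} + 33750\right) \frac{1}{290809} = - \frac{235561}{4 \cdot 30624} + \left(2 \cdot 2 \left(- \frac{1}{22}\right) + 33750\right) \frac{1}{290809} = \left(- \frac{235561}{4}\right) \frac{1}{30624} + \left(- \frac{2}{11} + 33750\right) \frac{1}{290809} = - \frac{235561}{122496} + \frac{371248}{11} \cdot \frac{1}{290809} = - \frac{235561}{122496} + \frac{371248}{3198899} = - \frac{5851731011}{3238449024}$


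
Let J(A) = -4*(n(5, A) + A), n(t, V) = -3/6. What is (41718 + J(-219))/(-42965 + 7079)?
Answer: -21298/17943 ≈ -1.1870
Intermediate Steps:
n(t, V) = -½ (n(t, V) = -3*⅙ = -½)
J(A) = 2 - 4*A (J(A) = -4*(-½ + A) = 2 - 4*A)
(41718 + J(-219))/(-42965 + 7079) = (41718 + (2 - 4*(-219)))/(-42965 + 7079) = (41718 + (2 + 876))/(-35886) = (41718 + 878)*(-1/35886) = 42596*(-1/35886) = -21298/17943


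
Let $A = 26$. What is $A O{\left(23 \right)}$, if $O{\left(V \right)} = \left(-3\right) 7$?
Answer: $-546$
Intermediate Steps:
$O{\left(V \right)} = -21$
$A O{\left(23 \right)} = 26 \left(-21\right) = -546$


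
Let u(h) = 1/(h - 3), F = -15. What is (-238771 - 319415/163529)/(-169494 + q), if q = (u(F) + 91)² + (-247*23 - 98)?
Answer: 12651001936776/8848338822307 ≈ 1.4298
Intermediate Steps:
u(h) = 1/(-3 + h)
q = 807373/324 (q = (1/(-3 - 15) + 91)² + (-247*23 - 98) = (1/(-18) + 91)² + (-5681 - 98) = (-1/18 + 91)² - 5779 = (1637/18)² - 5779 = 2679769/324 - 5779 = 807373/324 ≈ 2491.9)
(-238771 - 319415/163529)/(-169494 + q) = (-238771 - 319415/163529)/(-169494 + 807373/324) = (-238771 - 319415*1/163529)/(-54108683/324) = (-238771 - 319415/163529)*(-324/54108683) = -39046302274/163529*(-324/54108683) = 12651001936776/8848338822307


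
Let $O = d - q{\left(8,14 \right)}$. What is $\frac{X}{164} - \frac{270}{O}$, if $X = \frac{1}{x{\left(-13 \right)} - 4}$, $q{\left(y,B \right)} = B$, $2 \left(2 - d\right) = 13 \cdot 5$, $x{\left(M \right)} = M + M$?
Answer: $\frac{2656711}{437880} \approx 6.0672$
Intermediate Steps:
$x{\left(M \right)} = 2 M$
$d = - \frac{61}{2}$ ($d = 2 - \frac{13 \cdot 5}{2} = 2 - \frac{65}{2} = - \frac{61}{2} \approx -30.5$)
$X = - \frac{1}{30}$ ($X = \frac{1}{2 \left(-13\right) - 4} = \frac{1}{-26 - 4} = \frac{1}{-30} = - \frac{1}{30} \approx -0.033333$)
$O = - \frac{89}{2}$ ($O = - \frac{61}{2} - 14 = - \frac{89}{2} \approx -44.5$)
$\frac{X}{164} - \frac{270}{O} = - \frac{1}{30 \cdot 164} - \frac{270}{- \frac{89}{2}} = \left(- \frac{1}{30}\right) \frac{1}{164} - - \frac{540}{89} = - \frac{1}{4920} + \frac{540}{89} = \frac{2656711}{437880}$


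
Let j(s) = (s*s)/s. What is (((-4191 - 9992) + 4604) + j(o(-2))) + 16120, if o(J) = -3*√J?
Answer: 6541 - 3*I*√2 ≈ 6541.0 - 4.2426*I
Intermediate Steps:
j(s) = s (j(s) = s²/s = s)
(((-4191 - 9992) + 4604) + j(o(-2))) + 16120 = (((-4191 - 9992) + 4604) - 3*I*√2) + 16120 = ((-14183 + 4604) - 3*I*√2) + 16120 = (-9579 - 3*I*√2) + 16120 = 6541 - 3*I*√2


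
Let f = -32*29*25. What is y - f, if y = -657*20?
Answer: 10060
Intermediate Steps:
y = -13140
f = -23200 (f = -928*25 = -23200)
y - f = -13140 - 1*(-23200) = -13140 + 23200 = 10060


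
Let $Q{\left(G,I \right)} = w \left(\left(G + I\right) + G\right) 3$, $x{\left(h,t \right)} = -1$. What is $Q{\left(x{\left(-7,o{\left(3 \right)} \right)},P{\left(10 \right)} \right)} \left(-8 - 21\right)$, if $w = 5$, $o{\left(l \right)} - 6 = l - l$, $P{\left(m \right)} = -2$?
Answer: $1740$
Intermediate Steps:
$o{\left(l \right)} = 6$ ($o{\left(l \right)} = 6 + \left(l - l\right) = 6 + 0 = 6$)
$Q{\left(G,I \right)} = 15 I + 30 G$ ($Q{\left(G,I \right)} = 5 \left(\left(G + I\right) + G\right) 3 = 5 \left(I + 2 G\right) 3 = \left(5 I + 10 G\right) 3 = 15 I + 30 G$)
$Q{\left(x{\left(-7,o{\left(3 \right)} \right)},P{\left(10 \right)} \right)} \left(-8 - 21\right) = \left(15 \left(-2\right) + 30 \left(-1\right)\right) \left(-8 - 21\right) = \left(-30 - 30\right) \left(-29\right) = \left(-60\right) \left(-29\right) = 1740$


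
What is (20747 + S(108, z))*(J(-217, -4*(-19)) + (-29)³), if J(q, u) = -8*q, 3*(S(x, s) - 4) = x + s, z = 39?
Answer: -471182400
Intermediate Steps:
S(x, s) = 4 + s/3 + x/3 (S(x, s) = 4 + (x + s)/3 = 4 + (s + x)/3 = 4 + (s/3 + x/3) = 4 + s/3 + x/3)
(20747 + S(108, z))*(J(-217, -4*(-19)) + (-29)³) = (20747 + (4 + (⅓)*39 + (⅓)*108))*(-8*(-217) + (-29)³) = (20747 + (4 + 13 + 36))*(1736 - 24389) = (20747 + 53)*(-22653) = 20800*(-22653) = -471182400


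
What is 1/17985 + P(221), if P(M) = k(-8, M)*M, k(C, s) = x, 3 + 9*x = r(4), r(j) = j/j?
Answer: -2649787/53955 ≈ -49.111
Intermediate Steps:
r(j) = 1
x = -2/9 (x = -1/3 + (1/9)*1 = -1/3 + 1/9 = -2/9 ≈ -0.22222)
k(C, s) = -2/9
P(M) = -2*M/9
1/17985 + P(221) = 1/17985 - 2/9*221 = 1/17985 - 442/9 = -2649787/53955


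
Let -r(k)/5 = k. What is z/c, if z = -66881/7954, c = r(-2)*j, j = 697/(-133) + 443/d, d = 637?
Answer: 809460743/4375495400 ≈ 0.18500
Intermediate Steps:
r(k) = -5*k
j = -55010/12103 (j = 697/(-133) + 443/637 = 697*(-1/133) + 443*(1/637) = -697/133 + 443/637 = -55010/12103 ≈ -4.5452)
c = -550100/12103 (c = -5*(-2)*(-55010/12103) = 10*(-55010/12103) = -550100/12103 ≈ -45.452)
z = -66881/7954 (z = -66881*1/7954 = -66881/7954 ≈ -8.4085)
z/c = -66881/(7954*(-550100/12103)) = -66881/7954*(-12103/550100) = 809460743/4375495400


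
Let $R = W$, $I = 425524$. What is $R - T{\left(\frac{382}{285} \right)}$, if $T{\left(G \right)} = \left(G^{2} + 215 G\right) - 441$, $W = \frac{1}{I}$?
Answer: $\frac{274737357671}{1819115100} \approx 151.03$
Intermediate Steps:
$W = \frac{1}{425524} \approx 2.35 \cdot 10^{-6}$
$R = \frac{1}{425524} \approx 2.35 \cdot 10^{-6}$
$T{\left(G \right)} = -441 + G^{2} + 215 G$
$R - T{\left(\frac{382}{285} \right)} = \frac{1}{425524} - \left(-441 + \left(\frac{382}{285}\right)^{2} + 215 \cdot \frac{382}{285}\right) = \frac{1}{425524} - \left(-441 + \frac{145924}{81225} + \frac{16426}{57}\right) = \frac{1}{425524} - - \frac{12267251}{81225} = \frac{1}{425524} + \frac{12267251}{81225} = \frac{274737357671}{1819115100}$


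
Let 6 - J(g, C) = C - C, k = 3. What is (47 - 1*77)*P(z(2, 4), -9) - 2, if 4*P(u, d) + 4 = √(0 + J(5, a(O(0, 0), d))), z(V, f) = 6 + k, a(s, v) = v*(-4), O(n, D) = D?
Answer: 28 - 15*√6/2 ≈ 9.6288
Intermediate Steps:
a(s, v) = -4*v
J(g, C) = 6 (J(g, C) = 6 - (C - C) = 6 - 1*0 = 6 + 0 = 6)
z(V, f) = 9 (z(V, f) = 6 + 3 = 9)
P(u, d) = -1 + √6/4 (P(u, d) = -1 + √(0 + 6)/4 = -1 + √6/4)
(47 - 1*77)*P(z(2, 4), -9) - 2 = (47 - 1*77)*(-1 + √6/4) - 2 = (47 - 77)*(-1 + √6/4) - 2 = -30*(-1 + √6/4) - 2 = (30 - 15*√6/2) - 2 = 28 - 15*√6/2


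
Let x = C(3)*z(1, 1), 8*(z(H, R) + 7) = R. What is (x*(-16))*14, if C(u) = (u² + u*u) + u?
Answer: 32340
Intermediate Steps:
C(u) = u + 2*u² (C(u) = (u² + u²) + u = 2*u² + u = u + 2*u²)
z(H, R) = -7 + R/8
x = -1155/8 (x = (3*(1 + 2*3))*(-7 + (⅛)*1) = (3*(1 + 6))*(-7 + ⅛) = (3*7)*(-55/8) = 21*(-55/8) = -1155/8 ≈ -144.38)
(x*(-16))*14 = -1155/8*(-16)*14 = 2310*14 = 32340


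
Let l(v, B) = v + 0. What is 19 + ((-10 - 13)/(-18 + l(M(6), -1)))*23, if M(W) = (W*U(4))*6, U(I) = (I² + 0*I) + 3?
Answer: 12125/666 ≈ 18.206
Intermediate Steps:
U(I) = 3 + I² (U(I) = (I² + 0) + 3 = I² + 3 = 3 + I²)
M(W) = 114*W (M(W) = (W*(3 + 4²))*6 = (W*(3 + 16))*6 = (W*19)*6 = (19*W)*6 = 114*W)
l(v, B) = v
19 + ((-10 - 13)/(-18 + l(M(6), -1)))*23 = 19 + ((-10 - 13)/(-18 + 114*6))*23 = 19 - 23/(-18 + 684)*23 = 19 - 23/666*23 = 19 - 529/666 = 12125/666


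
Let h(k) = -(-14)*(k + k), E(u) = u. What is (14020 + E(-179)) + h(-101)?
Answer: 11013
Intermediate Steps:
h(k) = 28*k (h(k) = -(-14)*2*k = -(-28)*k = 28*k)
(14020 + E(-179)) + h(-101) = (14020 - 179) + 28*(-101) = 13841 - 2828 = 11013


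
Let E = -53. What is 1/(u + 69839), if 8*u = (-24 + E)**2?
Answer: 8/564641 ≈ 1.4168e-5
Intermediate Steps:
u = 5929/8 (u = (-24 - 53)**2/8 = (1/8)*(-77)**2 = (1/8)*5929 = 5929/8 ≈ 741.13)
1/(u + 69839) = 1/(5929/8 + 69839) = 1/(564641/8) = 8/564641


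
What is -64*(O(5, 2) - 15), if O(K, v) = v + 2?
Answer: 704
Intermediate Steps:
O(K, v) = 2 + v
-64*(O(5, 2) - 15) = -64*((2 + 2) - 15) = -64*(4 - 15) = -64*(-11) = 704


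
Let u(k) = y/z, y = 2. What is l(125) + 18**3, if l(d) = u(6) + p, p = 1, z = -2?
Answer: 5832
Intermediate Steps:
u(k) = -1 (u(k) = 2/(-2) = 2*(-1/2) = -1)
l(d) = 0 (l(d) = -1 + 1 = 0)
l(125) + 18**3 = 0 + 18**3 = 0 + 5832 = 5832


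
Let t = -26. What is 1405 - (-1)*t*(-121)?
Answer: 4551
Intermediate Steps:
1405 - (-1)*t*(-121) = 1405 - (-1)*(-26*(-121)) = 1405 - (-1)*3146 = 1405 - 1*(-3146) = 1405 + 3146 = 4551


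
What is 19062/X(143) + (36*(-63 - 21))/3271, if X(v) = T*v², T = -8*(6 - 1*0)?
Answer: -505094175/535109432 ≈ -0.94391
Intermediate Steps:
T = -48 (T = -8*(6 + 0) = -8*6 = -48)
X(v) = -48*v²
19062/X(143) + (36*(-63 - 21))/3271 = 19062/((-48*143²)) + (36*(-63 - 21))/3271 = 19062/((-48*20449)) + (36*(-84))*(1/3271) = 19062/(-981552) - 3024*1/3271 = 19062*(-1/981552) - 3024/3271 = -3177/163592 - 3024/3271 = -505094175/535109432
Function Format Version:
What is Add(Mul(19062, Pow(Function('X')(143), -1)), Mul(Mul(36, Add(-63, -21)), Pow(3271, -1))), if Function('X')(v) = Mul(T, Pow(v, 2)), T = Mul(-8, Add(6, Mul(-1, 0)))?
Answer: Rational(-505094175, 535109432) ≈ -0.94391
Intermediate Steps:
T = -48 (T = Mul(-8, Add(6, 0)) = Mul(-8, 6) = -48)
Function('X')(v) = Mul(-48, Pow(v, 2))
Add(Mul(19062, Pow(Function('X')(143), -1)), Mul(Mul(36, Add(-63, -21)), Pow(3271, -1))) = Add(Mul(19062, Pow(Mul(-48, Pow(143, 2)), -1)), Mul(Mul(36, Add(-63, -21)), Pow(3271, -1))) = Add(Mul(19062, Pow(Mul(-48, 20449), -1)), Mul(Mul(36, -84), Rational(1, 3271))) = Add(Mul(19062, Pow(-981552, -1)), Mul(-3024, Rational(1, 3271))) = Add(Mul(19062, Rational(-1, 981552)), Rational(-3024, 3271)) = Add(Rational(-3177, 163592), Rational(-3024, 3271)) = Rational(-505094175, 535109432)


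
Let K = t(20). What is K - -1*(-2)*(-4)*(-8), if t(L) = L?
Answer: -44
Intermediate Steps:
K = 20
K - -1*(-2)*(-4)*(-8) = 20 - -1*(-2)*(-4)*(-8) = 20 - 2*(-4)*(-8) = 20 - (-8)*(-8) = 20 - 1*64 = 20 - 64 = -44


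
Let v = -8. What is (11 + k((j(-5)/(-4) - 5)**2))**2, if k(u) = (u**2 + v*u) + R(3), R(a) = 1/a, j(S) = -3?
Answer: 21990220681/589824 ≈ 37283.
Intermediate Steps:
k(u) = 1/3 + u**2 - 8*u (k(u) = (u**2 - 8*u) + 1/3 = 1/3 + u**2 - 8*u)
(11 + k((j(-5)/(-4) - 5)**2))**2 = (11 + (1/3 + ((-3/(-4) - 5)**2)**2 - 8*(-3/(-4) - 5)**2))**2 = (11 + (1/3 + ((-3*(-1/4) - 5)**2)**2 - 8*(-3*(-1/4) - 5)**2))**2 = (11 + (1/3 + ((3/4 - 5)**2)**2 - 8*(3/4 - 5)**2))**2 = (11 + (1/3 + ((-17/4)**2)**2 - 8*(-17/4)**2))**2 = (11 + (1/3 + (289/16)**2 - 8*289/16))**2 = (11 + (1/3 + 83521/256 - 289/2))**2 = (11 + 139843/768)**2 = (148291/768)**2 = 21990220681/589824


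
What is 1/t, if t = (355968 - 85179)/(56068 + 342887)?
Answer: 132985/90263 ≈ 1.4733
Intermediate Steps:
t = 90263/132985 (t = 270789/398955 = 270789*(1/398955) = 90263/132985 ≈ 0.67875)
1/t = 1/(90263/132985) = 132985/90263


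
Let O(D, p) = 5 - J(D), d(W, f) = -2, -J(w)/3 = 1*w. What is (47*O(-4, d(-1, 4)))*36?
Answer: -11844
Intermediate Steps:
J(w) = -3*w
O(D, p) = 5 + 3*D (O(D, p) = 5 - (-3)*D = 5 + 3*D)
(47*O(-4, d(-1, 4)))*36 = (47*(5 + 3*(-4)))*36 = (47*(5 - 12))*36 = (47*(-7))*36 = -329*36 = -11844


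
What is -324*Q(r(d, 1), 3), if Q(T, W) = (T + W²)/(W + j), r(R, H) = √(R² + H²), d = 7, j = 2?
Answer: -2916/5 - 324*√2 ≈ -1041.4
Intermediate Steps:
r(R, H) = √(H² + R²)
Q(T, W) = (T + W²)/(2 + W) (Q(T, W) = (T + W²)/(W + 2) = (T + W²)/(2 + W))
-324*Q(r(d, 1), 3) = -324*(√(1² + 7²) + 3²)/(2 + 3) = -324*(√(1 + 49) + 9)/5 = -324*(√50 + 9)/5 = -324*(5*√2 + 9)/5 = -324*(9 + 5*√2)/5 = -324*(9/5 + √2) = -2916/5 - 324*√2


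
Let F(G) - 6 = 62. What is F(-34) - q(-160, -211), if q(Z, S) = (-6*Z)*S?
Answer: 202628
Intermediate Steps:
q(Z, S) = -6*S*Z
F(G) = 68 (F(G) = 6 + 62 = 68)
F(-34) - q(-160, -211) = 68 - (-6)*(-211)*(-160) = 68 - 1*(-202560) = 68 + 202560 = 202628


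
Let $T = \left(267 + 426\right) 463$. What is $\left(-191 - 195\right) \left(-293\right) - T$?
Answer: $-207761$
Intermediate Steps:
$T = 320859$ ($T = 693 \cdot 463 = 320859$)
$\left(-191 - 195\right) \left(-293\right) - T = \left(-191 - 195\right) \left(-293\right) - 320859 = \left(-386\right) \left(-293\right) - 320859 = 113098 - 320859 = -207761$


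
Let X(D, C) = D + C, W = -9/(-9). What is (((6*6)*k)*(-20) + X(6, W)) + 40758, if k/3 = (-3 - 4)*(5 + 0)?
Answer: 116365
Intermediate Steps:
W = 1 (W = -9*(-⅑) = 1)
X(D, C) = C + D
k = -105 (k = 3*((-3 - 4)*(5 + 0)) = 3*(-7*5) = 3*(-35) = -105)
(((6*6)*k)*(-20) + X(6, W)) + 40758 = (((6*6)*(-105))*(-20) + (1 + 6)) + 40758 = ((36*(-105))*(-20) + 7) + 40758 = (-3780*(-20) + 7) + 40758 = (75600 + 7) + 40758 = 75607 + 40758 = 116365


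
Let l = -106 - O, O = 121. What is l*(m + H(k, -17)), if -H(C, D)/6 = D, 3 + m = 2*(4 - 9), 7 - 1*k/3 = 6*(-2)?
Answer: -20203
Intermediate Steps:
k = 57 (k = 21 - 18*(-2) = 21 - 3*(-12) = 21 + 36 = 57)
l = -227 (l = -106 - 1*121 = -106 - 121 = -227)
m = -13 (m = -3 + 2*(4 - 9) = -3 + 2*(-5) = -3 - 10 = -13)
H(C, D) = -6*D
l*(m + H(k, -17)) = -227*(-13 - 6*(-17)) = -227*(-13 + 102) = -227*89 = -20203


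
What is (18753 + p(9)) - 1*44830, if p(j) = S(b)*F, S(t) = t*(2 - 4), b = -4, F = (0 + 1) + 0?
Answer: -26069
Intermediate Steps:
F = 1 (F = 1 + 0 = 1)
S(t) = -2*t (S(t) = t*(-2) = -2*t)
p(j) = 8 (p(j) = -2*(-4)*1 = 8*1 = 8)
(18753 + p(9)) - 1*44830 = (18753 + 8) - 1*44830 = 18761 - 44830 = -26069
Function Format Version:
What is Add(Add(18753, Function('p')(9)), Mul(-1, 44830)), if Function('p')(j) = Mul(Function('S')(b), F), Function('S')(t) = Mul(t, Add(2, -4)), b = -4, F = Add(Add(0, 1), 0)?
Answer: -26069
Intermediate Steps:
F = 1 (F = Add(1, 0) = 1)
Function('S')(t) = Mul(-2, t) (Function('S')(t) = Mul(t, -2) = Mul(-2, t))
Function('p')(j) = 8 (Function('p')(j) = Mul(Mul(-2, -4), 1) = Mul(8, 1) = 8)
Add(Add(18753, Function('p')(9)), Mul(-1, 44830)) = Add(Add(18753, 8), Mul(-1, 44830)) = Add(18761, -44830) = -26069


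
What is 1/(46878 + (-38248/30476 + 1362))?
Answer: 7619/367530998 ≈ 2.0730e-5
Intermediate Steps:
1/(46878 + (-38248/30476 + 1362)) = 1/(46878 + (-38248*1/30476 + 1362)) = 1/(46878 + (-9562/7619 + 1362)) = 1/(46878 + 10367516/7619) = 1/(367530998/7619) = 7619/367530998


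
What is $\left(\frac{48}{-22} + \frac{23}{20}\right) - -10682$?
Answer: $\frac{2349813}{220} \approx 10681.0$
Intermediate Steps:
$\left(\frac{48}{-22} + \frac{23}{20}\right) - -10682 = \left(48 \left(- \frac{1}{22}\right) + 23 \cdot \frac{1}{20}\right) + 10682 = \left(- \frac{24}{11} + \frac{23}{20}\right) + 10682 = - \frac{227}{220} + 10682 = \frac{2349813}{220}$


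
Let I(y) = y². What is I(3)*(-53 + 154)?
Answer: 909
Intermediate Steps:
I(3)*(-53 + 154) = 3²*(-53 + 154) = 9*101 = 909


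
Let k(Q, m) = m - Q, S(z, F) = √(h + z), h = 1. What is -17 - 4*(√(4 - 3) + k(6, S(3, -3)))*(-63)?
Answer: -773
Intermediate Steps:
S(z, F) = √(1 + z)
-17 - 4*(√(4 - 3) + k(6, S(3, -3)))*(-63) = -17 - 4*(√(4 - 3) + (√(1 + 3) - 1*6))*(-63) = -17 - 4*(√1 + (√4 - 6))*(-63) = -17 - 4*(1 + (2 - 6))*(-63) = -17 - 4*(1 - 4)*(-63) = -17 - 4*(-3)*(-63) = -17 + 12*(-63) = -17 - 756 = -773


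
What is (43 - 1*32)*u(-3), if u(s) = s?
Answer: -33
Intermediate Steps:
(43 - 1*32)*u(-3) = (43 - 1*32)*(-3) = (43 - 32)*(-3) = 11*(-3) = -33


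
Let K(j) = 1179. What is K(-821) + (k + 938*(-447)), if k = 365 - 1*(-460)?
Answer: -417282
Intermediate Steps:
k = 825 (k = 365 + 460 = 825)
K(-821) + (k + 938*(-447)) = 1179 + (825 + 938*(-447)) = 1179 + (825 - 419286) = 1179 - 418461 = -417282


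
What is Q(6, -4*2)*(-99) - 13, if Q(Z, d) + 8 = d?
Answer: 1571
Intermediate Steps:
Q(Z, d) = -8 + d
Q(6, -4*2)*(-99) - 13 = (-8 - 4*2)*(-99) - 13 = (-8 - 8)*(-99) - 13 = -16*(-99) - 13 = 1584 - 13 = 1571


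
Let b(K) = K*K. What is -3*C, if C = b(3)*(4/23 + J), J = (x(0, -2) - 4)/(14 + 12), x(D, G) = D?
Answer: -162/299 ≈ -0.54181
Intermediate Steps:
b(K) = K²
J = -2/13 (J = (0 - 4)/(14 + 12) = -4/26 = -4*1/26 = -2/13 ≈ -0.15385)
C = 54/299 (C = 3²*(4/23 - 2/13) = 9*(4*(1/23) - 2/13) = 9*(4/23 - 2/13) = 9*(6/299) = 54/299 ≈ 0.18060)
-3*C = -3*54/299 = -162/299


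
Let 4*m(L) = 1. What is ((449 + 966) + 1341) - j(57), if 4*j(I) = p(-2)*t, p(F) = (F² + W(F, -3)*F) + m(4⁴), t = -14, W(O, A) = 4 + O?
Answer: 22055/8 ≈ 2756.9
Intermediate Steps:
m(L) = ¼ (m(L) = (¼)*1 = ¼)
p(F) = ¼ + F² + F*(4 + F) (p(F) = (F² + (4 + F)*F) + ¼ = (F² + F*(4 + F)) + ¼ = ¼ + F² + F*(4 + F))
j(I) = -7/8 (j(I) = ((¼ + 2*(-2)² + 4*(-2))*(-14))/4 = ((¼ + 2*4 - 8)*(-14))/4 = ((¼ + 8 - 8)*(-14))/4 = ((¼)*(-14))/4 = (¼)*(-7/2) = -7/8)
((449 + 966) + 1341) - j(57) = ((449 + 966) + 1341) - 1*(-7/8) = (1415 + 1341) + 7/8 = 2756 + 7/8 = 22055/8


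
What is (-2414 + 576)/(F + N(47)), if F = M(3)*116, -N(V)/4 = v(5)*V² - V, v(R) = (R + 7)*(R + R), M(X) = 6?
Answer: 919/529718 ≈ 0.0017349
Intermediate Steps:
v(R) = 2*R*(7 + R) (v(R) = (7 + R)*(2*R) = 2*R*(7 + R))
N(V) = -480*V² + 4*V (N(V) = -4*((2*5*(7 + 5))*V² - V) = -4*((2*5*12)*V² - V) = -4*(120*V² - V) = -4*(-V + 120*V²) = -480*V² + 4*V)
F = 696 (F = 6*116 = 696)
(-2414 + 576)/(F + N(47)) = (-2414 + 576)/(696 + 4*47*(1 - 120*47)) = -1838/(696 + 4*47*(1 - 5640)) = -1838/(696 + 4*47*(-5639)) = -1838/(696 - 1060132) = -1838/(-1059436) = -1838*(-1/1059436) = 919/529718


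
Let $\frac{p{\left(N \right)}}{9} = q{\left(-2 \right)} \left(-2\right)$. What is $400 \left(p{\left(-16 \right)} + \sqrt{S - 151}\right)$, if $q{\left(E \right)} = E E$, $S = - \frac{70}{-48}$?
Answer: $-28800 + \frac{100 i \sqrt{21534}}{3} \approx -28800.0 + 4891.5 i$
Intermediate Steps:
$S = \frac{35}{24}$ ($S = \left(-70\right) \left(- \frac{1}{48}\right) = \frac{35}{24} \approx 1.4583$)
$q{\left(E \right)} = E^{2}$
$p{\left(N \right)} = -72$ ($p{\left(N \right)} = 9 \left(-2\right)^{2} \left(-2\right) = 9 \cdot 4 \left(-2\right) = 9 \left(-8\right) = -72$)
$400 \left(p{\left(-16 \right)} + \sqrt{S - 151}\right) = 400 \left(-72 + \sqrt{\frac{35}{24} - 151}\right) = 400 \left(-72 + \sqrt{- \frac{3589}{24}}\right) = 400 \left(-72 + \frac{i \sqrt{21534}}{12}\right) = -28800 + \frac{100 i \sqrt{21534}}{3}$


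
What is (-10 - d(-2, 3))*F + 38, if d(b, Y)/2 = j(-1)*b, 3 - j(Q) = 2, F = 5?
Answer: 8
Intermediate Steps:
j(Q) = 1 (j(Q) = 3 - 1*2 = 3 - 2 = 1)
d(b, Y) = 2*b (d(b, Y) = 2*(1*b) = 2*b)
(-10 - d(-2, 3))*F + 38 = (-10 - 2*(-2))*5 + 38 = (-10 - 1*(-4))*5 + 38 = (-10 + 4)*5 + 38 = -6*5 + 38 = -30 + 38 = 8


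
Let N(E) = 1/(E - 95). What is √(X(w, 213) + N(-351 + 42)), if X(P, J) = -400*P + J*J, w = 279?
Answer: 5*I*√108099593/202 ≈ 257.35*I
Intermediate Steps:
X(P, J) = J² - 400*P (X(P, J) = -400*P + J² = J² - 400*P)
N(E) = 1/(-95 + E)
√(X(w, 213) + N(-351 + 42)) = √((213² - 400*279) + 1/(-95 + (-351 + 42))) = √((45369 - 111600) + 1/(-95 - 309)) = √(-66231 + 1/(-404)) = √(-66231 - 1/404) = √(-26757325/404) = 5*I*√108099593/202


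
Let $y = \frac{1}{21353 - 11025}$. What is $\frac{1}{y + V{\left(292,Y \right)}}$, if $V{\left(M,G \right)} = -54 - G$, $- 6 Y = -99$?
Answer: $- \frac{10328}{728123} \approx -0.014184$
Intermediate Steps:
$Y = \frac{33}{2}$ ($Y = \left(- \frac{1}{6}\right) \left(-99\right) = \frac{33}{2} \approx 16.5$)
$y = \frac{1}{10328} \approx 9.6824 \cdot 10^{-5}$
$\frac{1}{y + V{\left(292,Y \right)}} = \frac{1}{\frac{1}{10328} - \frac{141}{2}} = \frac{1}{- \frac{728123}{10328}} = - \frac{10328}{728123}$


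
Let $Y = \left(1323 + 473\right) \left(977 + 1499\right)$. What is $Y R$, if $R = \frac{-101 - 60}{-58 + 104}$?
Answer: $-15564136$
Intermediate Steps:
$Y = 4446896$ ($Y = 1796 \cdot 2476 = 4446896$)
$R = - \frac{7}{2}$ ($R = - \frac{161}{46} = \left(-161\right) \frac{1}{46} = - \frac{7}{2} \approx -3.5$)
$Y R = 4446896 \left(- \frac{7}{2}\right) = -15564136$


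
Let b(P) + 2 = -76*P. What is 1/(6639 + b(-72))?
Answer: 1/12109 ≈ 8.2583e-5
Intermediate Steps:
b(P) = -2 - 76*P
1/(6639 + b(-72)) = 1/(6639 + (-2 - 76*(-72))) = 1/(6639 + (-2 + 5472)) = 1/(6639 + 5470) = 1/12109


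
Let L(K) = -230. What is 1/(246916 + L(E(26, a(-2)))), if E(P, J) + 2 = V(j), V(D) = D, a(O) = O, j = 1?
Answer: 1/246686 ≈ 4.0537e-6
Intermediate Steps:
E(P, J) = -1 (E(P, J) = -2 + 1 = -1)
1/(246916 + L(E(26, a(-2)))) = 1/(246916 - 230) = 1/246686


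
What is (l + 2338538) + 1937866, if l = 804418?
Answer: 5080822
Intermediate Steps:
(l + 2338538) + 1937866 = (804418 + 2338538) + 1937866 = 3142956 + 1937866 = 5080822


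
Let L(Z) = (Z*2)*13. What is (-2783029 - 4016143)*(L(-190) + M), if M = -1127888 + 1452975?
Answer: -2176734518284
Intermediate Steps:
M = 325087
L(Z) = 26*Z (L(Z) = (2*Z)*13 = 26*Z)
(-2783029 - 4016143)*(L(-190) + M) = (-2783029 - 4016143)*(26*(-190) + 325087) = -6799172*(-4940 + 325087) = -6799172*320147 = -2176734518284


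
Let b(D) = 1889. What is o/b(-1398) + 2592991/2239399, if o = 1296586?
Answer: 2908471551813/4230224711 ≈ 687.54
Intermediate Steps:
o/b(-1398) + 2592991/2239399 = 1296586/1889 + 2592991/2239399 = 2908471551813/4230224711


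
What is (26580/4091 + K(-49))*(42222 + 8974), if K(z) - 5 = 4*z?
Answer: -38642791996/4091 ≈ -9.4458e+6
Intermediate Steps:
K(z) = 5 + 4*z
(26580/4091 + K(-49))*(42222 + 8974) = (26580/4091 + (5 + 4*(-49)))*(42222 + 8974) = (26580*(1/4091) + (5 - 196))*51196 = (26580/4091 - 191)*51196 = -754801/4091*51196 = -38642791996/4091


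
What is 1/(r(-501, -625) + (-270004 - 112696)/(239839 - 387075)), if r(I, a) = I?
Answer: -36809/18345634 ≈ -0.0020064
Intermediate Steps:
1/(r(-501, -625) + (-270004 - 112696)/(239839 - 387075)) = 1/(-501 + (-270004 - 112696)/(239839 - 387075)) = 1/(-501 - 382700/(-147236)) = 1/(-501 - 382700*(-1/147236)) = 1/(-501 + 95675/36809) = 1/(-18345634/36809) = -36809/18345634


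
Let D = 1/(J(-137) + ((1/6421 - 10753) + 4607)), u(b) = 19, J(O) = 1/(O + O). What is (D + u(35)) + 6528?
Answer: 70792681946203/10812995831 ≈ 6547.0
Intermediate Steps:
J(O) = 1/(2*O)
D = -1759354/10812995831 (D = 1/((1/2)/(-137) + ((1/6421 - 10753) + 4607)) = 1/((1/2)*(-1/137) + ((1/6421 - 10753) + 4607)) = 1/(-1/274 + (-69045012/6421 + 4607)) = 1/(-1/274 - 39463465/6421) = 1/(-10812995831/1759354) = -1759354/10812995831 ≈ -0.00016271)
(D + u(35)) + 6528 = (-1759354/10812995831 + 19) + 6528 = 205445161435/10812995831 + 6528 = 70792681946203/10812995831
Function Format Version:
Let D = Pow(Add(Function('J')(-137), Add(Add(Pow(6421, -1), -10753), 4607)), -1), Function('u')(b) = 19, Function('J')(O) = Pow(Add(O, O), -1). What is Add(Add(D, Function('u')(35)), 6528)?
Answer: Rational(70792681946203, 10812995831) ≈ 6547.0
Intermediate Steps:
Function('J')(O) = Mul(Rational(1, 2), Pow(O, -1)) (Function('J')(O) = Pow(Mul(2, O), -1) = Mul(Rational(1, 2), Pow(O, -1)))
D = Rational(-1759354, 10812995831) (D = Pow(Add(Mul(Rational(1, 2), Pow(-137, -1)), Add(Add(Pow(6421, -1), -10753), 4607)), -1) = Pow(Add(Mul(Rational(1, 2), Rational(-1, 137)), Add(Add(Rational(1, 6421), -10753), 4607)), -1) = Pow(Add(Rational(-1, 274), Add(Rational(-69045012, 6421), 4607)), -1) = Pow(Add(Rational(-1, 274), Rational(-39463465, 6421)), -1) = Pow(Rational(-10812995831, 1759354), -1) = Rational(-1759354, 10812995831) ≈ -0.00016271)
Add(Add(D, Function('u')(35)), 6528) = Add(Add(Rational(-1759354, 10812995831), 19), 6528) = Add(Rational(205445161435, 10812995831), 6528) = Rational(70792681946203, 10812995831)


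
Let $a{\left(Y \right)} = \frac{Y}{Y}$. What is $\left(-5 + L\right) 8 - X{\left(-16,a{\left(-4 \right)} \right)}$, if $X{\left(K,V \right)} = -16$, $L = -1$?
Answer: $-32$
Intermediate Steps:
$a{\left(Y \right)} = 1$
$\left(-5 + L\right) 8 - X{\left(-16,a{\left(-4 \right)} \right)} = \left(-5 - 1\right) 8 - -16 = \left(-6\right) 8 + 16 = -48 + 16 = -32$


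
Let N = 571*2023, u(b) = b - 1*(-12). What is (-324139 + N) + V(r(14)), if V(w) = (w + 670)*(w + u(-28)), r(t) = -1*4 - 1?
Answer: 817029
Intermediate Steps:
u(b) = 12 + b (u(b) = b + 12 = 12 + b)
r(t) = -5 (r(t) = -4 - 1 = -5)
V(w) = (-16 + w)*(670 + w) (V(w) = (w + 670)*(w + (12 - 28)) = (670 + w)*(w - 16) = (670 + w)*(-16 + w) = (-16 + w)*(670 + w))
N = 1155133
(-324139 + N) + V(r(14)) = (-324139 + 1155133) + (-10720 + (-5)² + 654*(-5)) = 830994 + (-10720 + 25 - 3270) = 830994 - 13965 = 817029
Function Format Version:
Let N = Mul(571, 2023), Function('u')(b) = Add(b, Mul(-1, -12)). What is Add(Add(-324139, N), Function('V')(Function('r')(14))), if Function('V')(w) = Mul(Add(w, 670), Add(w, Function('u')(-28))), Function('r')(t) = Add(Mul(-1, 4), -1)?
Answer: 817029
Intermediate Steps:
Function('u')(b) = Add(12, b) (Function('u')(b) = Add(b, 12) = Add(12, b))
Function('r')(t) = -5 (Function('r')(t) = Add(-4, -1) = -5)
Function('V')(w) = Mul(Add(-16, w), Add(670, w)) (Function('V')(w) = Mul(Add(w, 670), Add(w, Add(12, -28))) = Mul(Add(670, w), Add(w, -16)) = Mul(Add(670, w), Add(-16, w)) = Mul(Add(-16, w), Add(670, w)))
N = 1155133
Add(Add(-324139, N), Function('V')(Function('r')(14))) = Add(Add(-324139, 1155133), Add(-10720, Pow(-5, 2), Mul(654, -5))) = Add(830994, Add(-10720, 25, -3270)) = Add(830994, -13965) = 817029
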